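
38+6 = 44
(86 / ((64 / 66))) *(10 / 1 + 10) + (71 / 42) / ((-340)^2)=8611911071 / 4855200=1773.75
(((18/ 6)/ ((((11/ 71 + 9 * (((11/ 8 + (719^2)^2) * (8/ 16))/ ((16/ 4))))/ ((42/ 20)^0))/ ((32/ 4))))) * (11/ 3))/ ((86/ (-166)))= -33189376/ 58745534858656655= -0.00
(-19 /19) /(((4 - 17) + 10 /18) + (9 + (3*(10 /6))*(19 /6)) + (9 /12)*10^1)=-9 /179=-0.05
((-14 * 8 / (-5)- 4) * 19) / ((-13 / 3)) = -5244 / 65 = -80.68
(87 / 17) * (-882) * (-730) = 56015820 / 17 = 3295048.24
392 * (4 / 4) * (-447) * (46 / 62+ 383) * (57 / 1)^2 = -6772425823296 / 31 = -218465349138.58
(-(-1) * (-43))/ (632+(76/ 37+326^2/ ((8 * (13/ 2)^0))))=-3182/ 1029973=-0.00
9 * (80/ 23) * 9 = 6480/ 23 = 281.74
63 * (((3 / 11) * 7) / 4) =1323 / 44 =30.07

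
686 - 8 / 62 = 685.87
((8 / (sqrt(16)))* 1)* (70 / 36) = 35 / 9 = 3.89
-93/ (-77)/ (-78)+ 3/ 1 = 5975/ 2002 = 2.98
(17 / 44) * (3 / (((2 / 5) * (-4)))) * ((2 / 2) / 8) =-255 / 2816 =-0.09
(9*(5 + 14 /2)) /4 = 27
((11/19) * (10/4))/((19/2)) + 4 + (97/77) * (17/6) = 1287827/166782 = 7.72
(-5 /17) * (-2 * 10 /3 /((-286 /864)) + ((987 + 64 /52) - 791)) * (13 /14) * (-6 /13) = 466260 /17017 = 27.40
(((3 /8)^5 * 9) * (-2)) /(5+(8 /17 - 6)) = 0.25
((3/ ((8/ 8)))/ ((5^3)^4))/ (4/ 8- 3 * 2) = -6/ 2685546875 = -0.00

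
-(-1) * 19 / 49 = 19 / 49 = 0.39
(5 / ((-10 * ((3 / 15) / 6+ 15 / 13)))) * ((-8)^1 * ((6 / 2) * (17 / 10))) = 7956 / 463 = 17.18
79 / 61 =1.30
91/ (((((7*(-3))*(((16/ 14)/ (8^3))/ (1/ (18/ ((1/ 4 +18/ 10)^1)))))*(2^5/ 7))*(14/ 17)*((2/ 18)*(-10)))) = 52.86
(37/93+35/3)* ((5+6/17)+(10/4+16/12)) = 10307/93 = 110.83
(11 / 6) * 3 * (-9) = -99 / 2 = -49.50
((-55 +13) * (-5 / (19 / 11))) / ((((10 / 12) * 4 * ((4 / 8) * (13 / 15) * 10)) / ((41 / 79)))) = 85239 / 19513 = 4.37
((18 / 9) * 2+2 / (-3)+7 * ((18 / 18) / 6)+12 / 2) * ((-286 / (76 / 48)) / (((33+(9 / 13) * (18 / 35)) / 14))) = -76516440 / 96121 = -796.04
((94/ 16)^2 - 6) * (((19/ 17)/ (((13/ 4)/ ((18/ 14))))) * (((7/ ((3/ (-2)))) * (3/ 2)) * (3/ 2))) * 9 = -8426025/ 7072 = -1191.46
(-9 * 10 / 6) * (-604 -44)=9720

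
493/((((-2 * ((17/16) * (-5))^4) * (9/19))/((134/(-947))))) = 2419392512/26170936875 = 0.09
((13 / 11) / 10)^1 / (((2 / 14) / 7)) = 637 / 110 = 5.79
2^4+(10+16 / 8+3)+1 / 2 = 63 / 2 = 31.50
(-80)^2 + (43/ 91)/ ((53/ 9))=30867587/ 4823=6400.08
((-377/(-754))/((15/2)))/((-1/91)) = -91/15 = -6.07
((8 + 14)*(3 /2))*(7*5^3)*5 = 144375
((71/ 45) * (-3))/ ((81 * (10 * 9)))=-71/ 109350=-0.00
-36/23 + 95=2149/23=93.43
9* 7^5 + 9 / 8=1210113 / 8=151264.12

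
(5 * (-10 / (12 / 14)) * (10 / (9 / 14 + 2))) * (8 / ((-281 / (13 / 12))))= 637000 / 93573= 6.81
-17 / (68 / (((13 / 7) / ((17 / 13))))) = -169 / 476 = -0.36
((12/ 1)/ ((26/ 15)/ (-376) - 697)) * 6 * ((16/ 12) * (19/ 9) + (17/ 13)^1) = -10881440/ 25552189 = -0.43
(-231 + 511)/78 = 140/39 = 3.59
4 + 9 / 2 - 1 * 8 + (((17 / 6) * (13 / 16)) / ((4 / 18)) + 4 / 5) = 3731 / 320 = 11.66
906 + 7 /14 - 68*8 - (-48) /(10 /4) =3817 /10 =381.70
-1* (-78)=78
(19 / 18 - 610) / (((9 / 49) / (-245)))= 131586805 / 162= 812264.23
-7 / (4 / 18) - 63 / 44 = -1449 / 44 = -32.93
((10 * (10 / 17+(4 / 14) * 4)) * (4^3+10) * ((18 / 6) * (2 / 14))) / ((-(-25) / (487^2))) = 21692425416 / 4165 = 5208265.41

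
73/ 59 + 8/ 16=205/ 118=1.74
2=2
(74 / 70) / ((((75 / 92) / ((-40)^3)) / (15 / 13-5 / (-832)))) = -26278880 / 273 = -96259.63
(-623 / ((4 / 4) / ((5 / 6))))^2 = 9703225 / 36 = 269534.03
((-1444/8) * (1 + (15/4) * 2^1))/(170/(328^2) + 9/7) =-577712632/484723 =-1191.84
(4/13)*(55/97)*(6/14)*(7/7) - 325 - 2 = -2885769/8827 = -326.93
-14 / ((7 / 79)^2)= -12482 / 7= -1783.14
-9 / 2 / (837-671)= -0.03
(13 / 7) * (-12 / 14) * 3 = -234 / 49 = -4.78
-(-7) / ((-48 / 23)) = -161 / 48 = -3.35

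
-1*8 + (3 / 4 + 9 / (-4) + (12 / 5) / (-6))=-99 / 10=-9.90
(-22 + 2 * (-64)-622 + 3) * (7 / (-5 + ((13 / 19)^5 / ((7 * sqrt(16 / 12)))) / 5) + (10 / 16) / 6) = 346423373141697670 * sqrt(3) / 751055203005146953 + 35924343631358722773715 / 36050649744247053744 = 997.30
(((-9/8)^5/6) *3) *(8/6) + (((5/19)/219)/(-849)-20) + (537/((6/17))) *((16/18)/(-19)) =-1782356085553/19293192192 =-92.38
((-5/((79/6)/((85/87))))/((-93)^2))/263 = -850/5211307917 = -0.00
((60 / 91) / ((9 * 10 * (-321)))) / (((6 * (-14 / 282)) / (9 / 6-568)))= -53251 / 1226862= -0.04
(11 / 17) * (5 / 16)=55 / 272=0.20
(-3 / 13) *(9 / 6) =-9 / 26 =-0.35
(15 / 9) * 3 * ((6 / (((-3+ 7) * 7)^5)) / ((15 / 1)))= 1 / 8605184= 0.00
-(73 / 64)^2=-5329 / 4096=-1.30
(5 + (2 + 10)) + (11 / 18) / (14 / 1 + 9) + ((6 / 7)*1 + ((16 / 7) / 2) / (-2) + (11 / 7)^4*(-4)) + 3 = -4054801 / 994014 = -4.08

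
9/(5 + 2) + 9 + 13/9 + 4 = 15.73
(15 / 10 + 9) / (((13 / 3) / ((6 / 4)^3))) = 1701 / 208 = 8.18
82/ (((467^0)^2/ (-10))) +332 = -488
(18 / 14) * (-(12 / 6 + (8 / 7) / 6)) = -138 / 49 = -2.82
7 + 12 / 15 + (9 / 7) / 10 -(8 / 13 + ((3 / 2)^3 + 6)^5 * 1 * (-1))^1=215969072729 / 2981888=72426.96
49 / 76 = 0.64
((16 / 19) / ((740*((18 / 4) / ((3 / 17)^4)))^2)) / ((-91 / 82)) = -26568 / 412790620965111025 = -0.00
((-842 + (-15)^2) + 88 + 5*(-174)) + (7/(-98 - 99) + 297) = -217101/197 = -1102.04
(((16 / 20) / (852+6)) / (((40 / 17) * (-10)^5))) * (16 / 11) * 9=-51 / 983125000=-0.00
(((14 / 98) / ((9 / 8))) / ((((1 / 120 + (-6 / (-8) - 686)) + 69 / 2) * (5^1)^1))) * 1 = -64 / 1639869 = -0.00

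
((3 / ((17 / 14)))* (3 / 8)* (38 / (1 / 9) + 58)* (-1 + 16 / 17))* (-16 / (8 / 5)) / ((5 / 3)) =37800 / 289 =130.80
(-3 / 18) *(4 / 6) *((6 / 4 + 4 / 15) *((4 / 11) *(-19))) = 2014 / 1485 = 1.36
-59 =-59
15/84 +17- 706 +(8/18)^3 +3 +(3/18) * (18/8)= -27979081/40824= -685.36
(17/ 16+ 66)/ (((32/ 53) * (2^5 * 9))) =56869/ 147456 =0.39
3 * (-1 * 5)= -15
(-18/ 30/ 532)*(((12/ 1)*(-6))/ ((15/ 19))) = 18/ 175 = 0.10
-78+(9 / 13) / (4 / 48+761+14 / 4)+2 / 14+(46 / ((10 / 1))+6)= -56153914 / 834925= -67.26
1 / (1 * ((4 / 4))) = 1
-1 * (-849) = 849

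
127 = 127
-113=-113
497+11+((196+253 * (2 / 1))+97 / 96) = 116257 / 96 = 1211.01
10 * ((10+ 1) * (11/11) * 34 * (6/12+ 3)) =13090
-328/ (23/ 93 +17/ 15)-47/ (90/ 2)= -1148929/ 4815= -238.61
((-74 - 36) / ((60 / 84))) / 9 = -154 / 9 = -17.11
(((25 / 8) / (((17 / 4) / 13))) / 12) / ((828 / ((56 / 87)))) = 2275 / 3673836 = 0.00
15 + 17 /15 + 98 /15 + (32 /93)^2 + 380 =3483688 /8649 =402.79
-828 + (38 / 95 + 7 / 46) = -190313 / 230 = -827.45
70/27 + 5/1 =205/27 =7.59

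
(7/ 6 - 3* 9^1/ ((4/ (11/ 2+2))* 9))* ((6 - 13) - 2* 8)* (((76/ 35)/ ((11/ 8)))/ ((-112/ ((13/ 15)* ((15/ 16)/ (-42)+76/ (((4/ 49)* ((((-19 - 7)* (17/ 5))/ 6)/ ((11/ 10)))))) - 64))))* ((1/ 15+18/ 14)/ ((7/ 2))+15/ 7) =56088430915231/ 123430608000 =454.41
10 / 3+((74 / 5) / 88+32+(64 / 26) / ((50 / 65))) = 25543 / 660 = 38.70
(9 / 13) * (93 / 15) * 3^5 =67797 / 65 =1043.03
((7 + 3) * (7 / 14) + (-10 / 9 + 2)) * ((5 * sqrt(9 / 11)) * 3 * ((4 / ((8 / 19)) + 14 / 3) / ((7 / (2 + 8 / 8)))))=22525 * sqrt(11) / 154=485.11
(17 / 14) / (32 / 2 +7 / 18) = 153 / 2065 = 0.07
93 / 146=0.64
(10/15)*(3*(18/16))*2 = 9/2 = 4.50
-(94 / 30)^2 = -9.82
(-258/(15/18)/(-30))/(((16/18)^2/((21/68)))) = 219429/54400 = 4.03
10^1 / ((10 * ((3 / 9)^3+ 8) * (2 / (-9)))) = -243 / 434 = -0.56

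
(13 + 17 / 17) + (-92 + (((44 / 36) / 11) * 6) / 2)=-233 / 3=-77.67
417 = 417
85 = 85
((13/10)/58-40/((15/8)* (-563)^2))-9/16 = -1191634951/2206104240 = -0.54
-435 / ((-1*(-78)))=-145 / 26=-5.58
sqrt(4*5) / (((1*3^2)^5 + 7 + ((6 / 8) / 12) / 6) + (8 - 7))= 0.00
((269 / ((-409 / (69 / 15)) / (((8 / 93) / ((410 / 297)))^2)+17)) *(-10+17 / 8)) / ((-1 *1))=-7640487162 / 82528106069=-0.09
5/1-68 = -63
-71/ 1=-71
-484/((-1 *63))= 484/63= 7.68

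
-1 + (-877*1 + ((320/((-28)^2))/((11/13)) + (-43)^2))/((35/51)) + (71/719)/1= 19208491872/13563935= 1416.14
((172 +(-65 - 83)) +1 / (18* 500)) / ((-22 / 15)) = -216001 / 13200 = -16.36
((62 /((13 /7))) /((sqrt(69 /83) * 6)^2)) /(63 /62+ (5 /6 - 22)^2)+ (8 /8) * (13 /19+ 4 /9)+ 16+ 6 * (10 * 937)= 1440931908605957 /25622429157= 56237.13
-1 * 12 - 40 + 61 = 9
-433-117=-550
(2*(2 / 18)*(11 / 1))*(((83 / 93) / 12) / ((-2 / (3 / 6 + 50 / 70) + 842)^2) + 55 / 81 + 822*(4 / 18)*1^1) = 51039491787097 / 113882106168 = 448.18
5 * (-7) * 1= -35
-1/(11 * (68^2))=-0.00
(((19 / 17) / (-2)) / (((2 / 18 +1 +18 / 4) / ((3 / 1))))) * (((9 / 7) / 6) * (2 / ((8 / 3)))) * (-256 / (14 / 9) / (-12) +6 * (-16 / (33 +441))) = -4312278 / 6646507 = -0.65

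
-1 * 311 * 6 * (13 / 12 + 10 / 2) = -22703 / 2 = -11351.50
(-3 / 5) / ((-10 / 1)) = 3 / 50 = 0.06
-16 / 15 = -1.07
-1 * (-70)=70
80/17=4.71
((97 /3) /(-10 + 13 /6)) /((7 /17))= -3298 /329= -10.02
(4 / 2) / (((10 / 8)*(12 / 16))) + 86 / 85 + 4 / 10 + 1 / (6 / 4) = 358 / 85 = 4.21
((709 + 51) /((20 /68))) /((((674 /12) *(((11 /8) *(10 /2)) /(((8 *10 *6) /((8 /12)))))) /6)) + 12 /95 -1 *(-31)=10191508159 /352165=28939.58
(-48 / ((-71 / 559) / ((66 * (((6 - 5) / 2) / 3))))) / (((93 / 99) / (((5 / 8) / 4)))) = 691.45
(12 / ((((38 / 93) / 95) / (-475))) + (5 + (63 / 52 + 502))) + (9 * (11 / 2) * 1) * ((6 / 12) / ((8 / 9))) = -551081001 / 416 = -1324713.94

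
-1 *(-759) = 759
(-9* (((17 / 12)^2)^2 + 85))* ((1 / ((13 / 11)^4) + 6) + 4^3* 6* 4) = -81330396249943 / 65804544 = -1235938.91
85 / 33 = 2.58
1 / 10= 0.10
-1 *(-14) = 14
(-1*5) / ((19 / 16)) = -80 / 19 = -4.21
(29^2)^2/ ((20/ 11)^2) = 85581001/ 400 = 213952.50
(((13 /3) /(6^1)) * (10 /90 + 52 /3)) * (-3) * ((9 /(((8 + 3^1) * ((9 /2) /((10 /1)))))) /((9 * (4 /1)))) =-10205 /5346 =-1.91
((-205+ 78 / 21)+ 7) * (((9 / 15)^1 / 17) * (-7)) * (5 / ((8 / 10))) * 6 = 1800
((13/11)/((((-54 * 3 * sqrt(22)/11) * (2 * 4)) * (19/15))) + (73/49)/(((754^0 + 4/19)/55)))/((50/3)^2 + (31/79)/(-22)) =1193249970/4896500567 - 5135 * sqrt(22)/3962385552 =0.24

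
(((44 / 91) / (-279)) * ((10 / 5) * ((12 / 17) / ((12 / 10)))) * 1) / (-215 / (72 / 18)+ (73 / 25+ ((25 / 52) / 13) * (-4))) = 1144000 / 28603557927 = 0.00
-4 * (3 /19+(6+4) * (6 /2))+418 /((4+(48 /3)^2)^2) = -77465629 /642200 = -120.63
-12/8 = -3/2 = -1.50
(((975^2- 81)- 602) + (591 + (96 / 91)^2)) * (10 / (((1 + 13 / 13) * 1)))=39356864945 / 8281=4752670.56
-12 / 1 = -12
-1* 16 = -16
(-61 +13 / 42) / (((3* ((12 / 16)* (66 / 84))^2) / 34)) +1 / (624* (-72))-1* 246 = -36315519083 / 16308864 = -2226.74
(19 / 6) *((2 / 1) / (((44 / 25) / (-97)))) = -46075 / 132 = -349.05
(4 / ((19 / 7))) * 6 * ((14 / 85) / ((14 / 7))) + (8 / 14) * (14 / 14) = 14692 / 11305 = 1.30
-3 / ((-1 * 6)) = 1 / 2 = 0.50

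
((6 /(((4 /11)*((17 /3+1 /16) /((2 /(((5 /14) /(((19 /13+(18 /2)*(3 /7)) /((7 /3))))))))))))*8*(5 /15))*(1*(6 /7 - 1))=-1115136 /79625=-14.00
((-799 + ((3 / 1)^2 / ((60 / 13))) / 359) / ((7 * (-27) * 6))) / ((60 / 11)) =63104591 / 488527200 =0.13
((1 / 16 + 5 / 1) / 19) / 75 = 27 / 7600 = 0.00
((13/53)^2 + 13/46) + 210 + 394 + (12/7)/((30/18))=2737785849/4522490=605.37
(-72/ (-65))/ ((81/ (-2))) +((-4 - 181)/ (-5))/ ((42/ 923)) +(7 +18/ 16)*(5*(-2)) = 731.84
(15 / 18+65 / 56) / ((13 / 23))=7705 / 2184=3.53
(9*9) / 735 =27 / 245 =0.11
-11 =-11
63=63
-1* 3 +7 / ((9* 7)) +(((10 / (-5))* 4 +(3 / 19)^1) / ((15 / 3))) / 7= -18631 / 5985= -3.11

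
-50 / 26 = -25 / 13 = -1.92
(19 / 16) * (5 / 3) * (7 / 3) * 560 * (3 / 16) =23275 / 48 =484.90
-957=-957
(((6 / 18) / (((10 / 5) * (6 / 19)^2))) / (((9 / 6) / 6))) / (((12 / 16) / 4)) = 2888 / 81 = 35.65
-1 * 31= -31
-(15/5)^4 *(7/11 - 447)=397710/11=36155.45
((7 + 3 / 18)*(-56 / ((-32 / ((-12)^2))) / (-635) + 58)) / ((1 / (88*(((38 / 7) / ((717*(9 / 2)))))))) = 61.12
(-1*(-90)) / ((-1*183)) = -30 / 61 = -0.49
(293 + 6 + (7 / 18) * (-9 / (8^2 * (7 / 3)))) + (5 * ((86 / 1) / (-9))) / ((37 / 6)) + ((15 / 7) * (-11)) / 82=1186370413 / 4077696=290.94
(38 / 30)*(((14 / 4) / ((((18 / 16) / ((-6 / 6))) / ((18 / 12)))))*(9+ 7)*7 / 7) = -4256 / 45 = -94.58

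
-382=-382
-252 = -252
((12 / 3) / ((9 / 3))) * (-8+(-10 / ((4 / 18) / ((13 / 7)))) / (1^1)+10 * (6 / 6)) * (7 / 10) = -1142 / 15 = -76.13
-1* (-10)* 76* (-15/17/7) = -95.80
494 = 494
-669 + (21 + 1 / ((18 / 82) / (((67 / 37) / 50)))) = -647.84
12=12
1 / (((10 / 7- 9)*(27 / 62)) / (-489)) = 70742 / 477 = 148.31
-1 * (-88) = 88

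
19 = 19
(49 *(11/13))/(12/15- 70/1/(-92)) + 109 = 632673/4667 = 135.56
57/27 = 19/9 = 2.11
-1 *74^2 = -5476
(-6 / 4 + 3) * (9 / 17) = 27 / 34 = 0.79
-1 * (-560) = 560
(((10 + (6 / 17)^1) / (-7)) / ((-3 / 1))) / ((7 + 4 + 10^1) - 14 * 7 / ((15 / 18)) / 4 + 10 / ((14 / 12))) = 440 / 153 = 2.88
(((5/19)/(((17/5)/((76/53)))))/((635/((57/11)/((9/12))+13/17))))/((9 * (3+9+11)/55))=143500/402668613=0.00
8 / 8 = 1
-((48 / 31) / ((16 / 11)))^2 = -1089 / 961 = -1.13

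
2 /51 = 0.04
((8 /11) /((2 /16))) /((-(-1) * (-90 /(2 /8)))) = -8 /495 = -0.02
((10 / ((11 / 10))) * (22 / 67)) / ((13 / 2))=400 / 871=0.46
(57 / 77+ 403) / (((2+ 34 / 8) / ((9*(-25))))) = -1119168 / 77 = -14534.65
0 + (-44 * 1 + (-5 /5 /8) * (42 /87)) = -5111 /116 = -44.06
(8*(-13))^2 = 10816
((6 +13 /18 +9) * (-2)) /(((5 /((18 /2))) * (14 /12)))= -1698 /35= -48.51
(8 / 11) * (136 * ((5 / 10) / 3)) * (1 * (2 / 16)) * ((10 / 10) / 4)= 0.52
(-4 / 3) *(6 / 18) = -4 / 9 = -0.44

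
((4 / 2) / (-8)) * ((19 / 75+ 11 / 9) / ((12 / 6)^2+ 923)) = -83 / 208575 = -0.00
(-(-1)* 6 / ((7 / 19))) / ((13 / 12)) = 1368 / 91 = 15.03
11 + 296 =307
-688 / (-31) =688 / 31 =22.19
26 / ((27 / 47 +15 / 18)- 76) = -0.35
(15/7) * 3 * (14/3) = 30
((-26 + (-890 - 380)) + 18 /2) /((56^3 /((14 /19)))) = -1287 /238336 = -0.01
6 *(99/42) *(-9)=-127.29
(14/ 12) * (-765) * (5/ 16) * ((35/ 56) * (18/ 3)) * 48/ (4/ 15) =-6024375/ 32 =-188261.72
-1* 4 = -4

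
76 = 76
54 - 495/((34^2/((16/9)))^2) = 40590326/751689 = 54.00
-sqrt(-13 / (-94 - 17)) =-sqrt(1443) / 111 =-0.34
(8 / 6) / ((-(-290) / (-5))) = -2 / 87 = -0.02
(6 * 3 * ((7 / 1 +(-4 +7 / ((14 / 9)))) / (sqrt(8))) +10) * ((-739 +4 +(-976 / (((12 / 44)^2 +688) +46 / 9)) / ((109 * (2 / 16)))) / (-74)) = 302428169985 / 3044427007 +8165560589595 * sqrt(2) / 24355416056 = 573.48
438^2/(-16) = -47961/4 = -11990.25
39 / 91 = 3 / 7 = 0.43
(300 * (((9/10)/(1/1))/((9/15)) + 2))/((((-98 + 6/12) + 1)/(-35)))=73500/193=380.83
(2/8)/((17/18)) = 9/34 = 0.26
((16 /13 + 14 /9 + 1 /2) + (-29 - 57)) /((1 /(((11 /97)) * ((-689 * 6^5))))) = 4874672880 /97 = 50254359.59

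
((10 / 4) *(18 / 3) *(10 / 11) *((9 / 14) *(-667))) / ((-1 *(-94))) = -450225 / 7238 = -62.20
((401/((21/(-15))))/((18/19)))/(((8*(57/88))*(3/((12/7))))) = -44110/1323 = -33.34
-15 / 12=-5 / 4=-1.25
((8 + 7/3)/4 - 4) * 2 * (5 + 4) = -51/2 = -25.50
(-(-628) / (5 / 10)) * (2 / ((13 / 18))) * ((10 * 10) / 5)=904320 / 13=69563.08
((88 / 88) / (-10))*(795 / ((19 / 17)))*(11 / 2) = -29733 / 76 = -391.22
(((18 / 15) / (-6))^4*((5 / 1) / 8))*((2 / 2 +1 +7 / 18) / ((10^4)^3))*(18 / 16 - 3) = -43 / 9600000000000000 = -0.00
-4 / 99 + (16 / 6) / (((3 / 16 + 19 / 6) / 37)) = 468220 / 15939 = 29.38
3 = 3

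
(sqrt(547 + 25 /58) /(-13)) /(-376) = sqrt(1841558) /283504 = 0.00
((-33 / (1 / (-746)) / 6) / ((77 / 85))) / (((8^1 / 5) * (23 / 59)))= 9352975 / 1288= 7261.63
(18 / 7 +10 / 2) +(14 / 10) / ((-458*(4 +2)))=728171 / 96180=7.57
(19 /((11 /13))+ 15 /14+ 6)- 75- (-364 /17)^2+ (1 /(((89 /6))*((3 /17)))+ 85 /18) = -8891533135 /17824653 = -498.83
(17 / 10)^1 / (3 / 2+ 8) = 17 / 95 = 0.18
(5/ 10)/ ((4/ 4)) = 1/ 2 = 0.50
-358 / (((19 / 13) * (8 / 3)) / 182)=-635271 / 38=-16717.66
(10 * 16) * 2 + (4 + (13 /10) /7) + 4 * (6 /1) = 24373 /70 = 348.19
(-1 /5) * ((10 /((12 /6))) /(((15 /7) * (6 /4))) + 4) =-10 /9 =-1.11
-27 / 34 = -0.79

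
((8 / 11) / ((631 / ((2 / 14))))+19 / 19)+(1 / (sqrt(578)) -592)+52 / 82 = -1176048007 / 1992067+sqrt(2) / 34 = -590.32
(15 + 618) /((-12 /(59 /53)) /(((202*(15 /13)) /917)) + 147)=18860235 /3116239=6.05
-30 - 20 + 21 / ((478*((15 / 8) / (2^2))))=-59638 / 1195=-49.91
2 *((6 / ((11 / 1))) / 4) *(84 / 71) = 252 / 781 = 0.32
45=45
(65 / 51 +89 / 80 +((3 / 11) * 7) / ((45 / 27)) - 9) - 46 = -2309863 / 44880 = -51.47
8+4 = 12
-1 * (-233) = 233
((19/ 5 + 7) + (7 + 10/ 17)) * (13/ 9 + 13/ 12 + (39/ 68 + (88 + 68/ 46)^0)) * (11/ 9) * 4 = 2876962/ 7803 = 368.70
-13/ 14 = -0.93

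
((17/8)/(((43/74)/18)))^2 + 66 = 32535057/7396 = 4399.01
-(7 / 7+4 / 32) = -9 / 8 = -1.12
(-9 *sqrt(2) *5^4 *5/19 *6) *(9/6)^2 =-759375 *sqrt(2)/38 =-28261.01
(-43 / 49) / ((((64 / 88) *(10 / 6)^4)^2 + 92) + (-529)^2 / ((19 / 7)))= -648600777 / 76292307847315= -0.00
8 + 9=17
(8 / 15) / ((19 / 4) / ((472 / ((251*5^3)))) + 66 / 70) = 105728 / 62780037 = 0.00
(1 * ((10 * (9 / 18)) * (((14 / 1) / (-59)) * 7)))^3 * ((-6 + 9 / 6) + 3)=176473500 / 205379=859.26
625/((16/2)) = 625/8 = 78.12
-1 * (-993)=993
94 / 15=6.27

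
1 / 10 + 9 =91 / 10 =9.10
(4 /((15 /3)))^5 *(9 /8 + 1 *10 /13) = 25216 /40625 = 0.62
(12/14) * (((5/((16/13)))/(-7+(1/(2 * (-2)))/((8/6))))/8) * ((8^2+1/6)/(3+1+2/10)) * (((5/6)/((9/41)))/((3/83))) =-60828625/625968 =-97.18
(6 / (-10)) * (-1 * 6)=18 / 5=3.60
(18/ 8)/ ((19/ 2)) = 9/ 38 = 0.24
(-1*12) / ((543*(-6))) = 2 / 543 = 0.00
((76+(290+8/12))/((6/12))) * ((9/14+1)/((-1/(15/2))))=-63250/7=-9035.71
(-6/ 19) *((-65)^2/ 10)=-2535/ 19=-133.42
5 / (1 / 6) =30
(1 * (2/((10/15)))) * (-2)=-6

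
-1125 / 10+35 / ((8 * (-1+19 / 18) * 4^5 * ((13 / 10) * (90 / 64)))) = -93565 / 832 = -112.46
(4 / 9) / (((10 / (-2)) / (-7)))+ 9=433 / 45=9.62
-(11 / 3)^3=-49.30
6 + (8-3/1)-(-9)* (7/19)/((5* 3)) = 1066/95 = 11.22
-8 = -8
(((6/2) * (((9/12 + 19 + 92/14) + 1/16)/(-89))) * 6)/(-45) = 591/4984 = 0.12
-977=-977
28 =28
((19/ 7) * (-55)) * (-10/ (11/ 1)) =950/ 7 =135.71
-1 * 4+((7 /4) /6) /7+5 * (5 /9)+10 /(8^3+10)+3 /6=-1381 /2088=-0.66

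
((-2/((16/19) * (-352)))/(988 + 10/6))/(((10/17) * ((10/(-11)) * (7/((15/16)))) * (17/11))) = -0.00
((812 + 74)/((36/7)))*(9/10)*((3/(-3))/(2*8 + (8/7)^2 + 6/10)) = -151949/17548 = -8.66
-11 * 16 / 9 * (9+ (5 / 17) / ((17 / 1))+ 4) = -73568 / 289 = -254.56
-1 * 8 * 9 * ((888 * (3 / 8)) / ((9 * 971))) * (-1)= 2664 / 971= 2.74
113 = 113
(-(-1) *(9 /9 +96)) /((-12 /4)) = -97 /3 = -32.33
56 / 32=1.75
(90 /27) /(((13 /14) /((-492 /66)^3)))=-77191520 /51909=-1487.05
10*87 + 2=872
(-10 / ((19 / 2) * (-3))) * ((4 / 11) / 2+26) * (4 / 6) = 1280 / 209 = 6.12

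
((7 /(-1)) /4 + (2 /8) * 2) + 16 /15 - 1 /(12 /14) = -27 /20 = -1.35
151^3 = 3442951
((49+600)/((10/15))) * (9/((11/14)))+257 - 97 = 11311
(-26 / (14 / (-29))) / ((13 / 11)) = 319 / 7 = 45.57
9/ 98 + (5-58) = -5185/ 98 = -52.91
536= 536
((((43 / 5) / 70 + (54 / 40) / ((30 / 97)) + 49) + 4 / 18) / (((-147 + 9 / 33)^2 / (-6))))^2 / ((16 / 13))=87169944886878997 / 478820453530728960000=0.00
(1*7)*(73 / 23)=22.22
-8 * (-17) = 136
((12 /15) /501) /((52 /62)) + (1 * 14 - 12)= 65192 /32565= 2.00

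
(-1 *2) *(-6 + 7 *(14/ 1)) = -184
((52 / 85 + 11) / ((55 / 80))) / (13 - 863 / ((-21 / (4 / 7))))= 2321424 / 5014405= 0.46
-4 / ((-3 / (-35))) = -140 / 3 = -46.67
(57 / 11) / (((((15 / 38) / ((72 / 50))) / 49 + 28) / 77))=8915256 / 625757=14.25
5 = 5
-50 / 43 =-1.16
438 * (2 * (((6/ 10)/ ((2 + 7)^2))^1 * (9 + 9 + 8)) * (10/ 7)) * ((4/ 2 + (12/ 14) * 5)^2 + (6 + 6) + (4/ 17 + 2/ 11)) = 12515.31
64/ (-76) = -16/ 19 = -0.84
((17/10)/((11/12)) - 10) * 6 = -2688/55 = -48.87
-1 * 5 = -5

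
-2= -2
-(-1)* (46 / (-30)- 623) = -9368 / 15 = -624.53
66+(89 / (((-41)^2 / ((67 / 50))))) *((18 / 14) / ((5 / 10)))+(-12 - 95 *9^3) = -20357150508 / 294175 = -69200.82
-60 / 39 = -20 / 13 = -1.54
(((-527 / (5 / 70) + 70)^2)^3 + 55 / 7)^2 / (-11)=-1137047333843624499080336118691520536180969122769 / 539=-2109549784496520406457024000000000000000000000.00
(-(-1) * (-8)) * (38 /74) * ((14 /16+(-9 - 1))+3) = 931 /37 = 25.16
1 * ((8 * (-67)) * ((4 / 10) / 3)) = -1072 / 15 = -71.47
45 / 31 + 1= 76 / 31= 2.45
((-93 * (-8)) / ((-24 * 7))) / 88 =-31 / 616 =-0.05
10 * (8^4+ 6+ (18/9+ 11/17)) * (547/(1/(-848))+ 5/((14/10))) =-2265701102930/119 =-19039505066.64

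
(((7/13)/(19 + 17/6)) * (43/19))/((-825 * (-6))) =301/26694525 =0.00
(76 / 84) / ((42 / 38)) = 361 / 441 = 0.82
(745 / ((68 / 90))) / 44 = 22.41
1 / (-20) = -1 / 20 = -0.05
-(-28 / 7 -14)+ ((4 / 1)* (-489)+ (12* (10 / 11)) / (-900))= -319772 / 165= -1938.01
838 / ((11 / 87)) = 72906 / 11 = 6627.82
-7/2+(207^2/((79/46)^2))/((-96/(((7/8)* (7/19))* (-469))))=173611140871/7589056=22876.51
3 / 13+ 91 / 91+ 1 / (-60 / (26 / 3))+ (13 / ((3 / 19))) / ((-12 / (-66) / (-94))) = -49801339 / 1170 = -42565.25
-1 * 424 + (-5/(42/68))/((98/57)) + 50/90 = -1321708/3087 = -428.15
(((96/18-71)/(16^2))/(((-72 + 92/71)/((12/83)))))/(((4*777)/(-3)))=-13987/27626224640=-0.00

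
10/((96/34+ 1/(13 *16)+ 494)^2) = 25006592/617258707245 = 0.00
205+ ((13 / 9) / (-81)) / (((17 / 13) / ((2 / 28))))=35567741 / 173502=205.00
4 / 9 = 0.44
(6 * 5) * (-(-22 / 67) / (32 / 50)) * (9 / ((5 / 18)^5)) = 140300424 / 1675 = 83761.45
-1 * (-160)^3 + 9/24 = 32768003/8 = 4096000.38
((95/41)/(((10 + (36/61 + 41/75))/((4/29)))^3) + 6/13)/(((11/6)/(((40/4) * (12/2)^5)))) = 370253252031218366919056640/18913505255690616585157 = 19576.13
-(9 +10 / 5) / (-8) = 11 / 8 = 1.38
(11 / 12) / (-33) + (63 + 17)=2879 / 36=79.97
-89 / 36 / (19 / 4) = -89 / 171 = -0.52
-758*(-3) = 2274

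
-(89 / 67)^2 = -7921 / 4489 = -1.76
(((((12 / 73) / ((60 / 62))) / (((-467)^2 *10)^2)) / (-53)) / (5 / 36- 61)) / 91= 558 / 4586274395376158246125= 0.00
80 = 80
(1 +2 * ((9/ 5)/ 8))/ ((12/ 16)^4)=1856/ 405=4.58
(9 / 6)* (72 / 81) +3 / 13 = 61 / 39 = 1.56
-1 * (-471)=471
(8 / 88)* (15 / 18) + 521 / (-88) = -1543 / 264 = -5.84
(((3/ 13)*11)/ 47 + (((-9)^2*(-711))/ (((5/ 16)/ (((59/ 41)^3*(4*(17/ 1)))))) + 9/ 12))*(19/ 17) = -597577645879802277/ 14317648540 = -41737136.11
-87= -87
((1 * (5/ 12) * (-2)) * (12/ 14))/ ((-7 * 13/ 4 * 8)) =5/ 1274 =0.00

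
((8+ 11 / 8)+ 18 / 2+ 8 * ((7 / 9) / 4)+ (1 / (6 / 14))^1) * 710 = 569065 / 36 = 15807.36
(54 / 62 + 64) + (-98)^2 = 299735 / 31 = 9668.87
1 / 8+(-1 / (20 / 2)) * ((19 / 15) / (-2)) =113 / 600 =0.19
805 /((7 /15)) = 1725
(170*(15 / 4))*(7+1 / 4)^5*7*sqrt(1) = 183062004825 / 2048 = 89385744.54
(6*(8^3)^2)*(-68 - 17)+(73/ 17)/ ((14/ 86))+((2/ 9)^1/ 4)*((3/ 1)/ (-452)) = -43146607991471/ 322728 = -133693413.62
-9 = -9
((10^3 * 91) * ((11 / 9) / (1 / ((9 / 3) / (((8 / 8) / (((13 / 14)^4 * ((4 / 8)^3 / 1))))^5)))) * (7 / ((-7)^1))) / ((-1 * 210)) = 67942745495198857993713575 / 6168693135995397849458147328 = 0.01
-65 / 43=-1.51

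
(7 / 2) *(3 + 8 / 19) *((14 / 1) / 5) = 637 / 19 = 33.53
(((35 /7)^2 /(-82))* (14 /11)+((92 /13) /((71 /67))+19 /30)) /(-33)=-86462357 /412110270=-0.21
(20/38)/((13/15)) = 150/247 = 0.61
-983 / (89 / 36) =-35388 / 89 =-397.62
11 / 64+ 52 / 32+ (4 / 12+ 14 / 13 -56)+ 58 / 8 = -113675 / 2496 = -45.54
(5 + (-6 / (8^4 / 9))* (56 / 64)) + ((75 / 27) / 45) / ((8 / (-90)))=4.29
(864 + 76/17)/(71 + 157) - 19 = -14720/969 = -15.19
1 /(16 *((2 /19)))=19 /32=0.59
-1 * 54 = -54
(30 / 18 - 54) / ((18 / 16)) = -1256 / 27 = -46.52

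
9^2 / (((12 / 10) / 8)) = 540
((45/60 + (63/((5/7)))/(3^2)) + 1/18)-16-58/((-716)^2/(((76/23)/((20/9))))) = -1431187937/265299480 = -5.39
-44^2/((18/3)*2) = -161.33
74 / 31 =2.39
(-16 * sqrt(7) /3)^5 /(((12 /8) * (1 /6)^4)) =-1644167168 * sqrt(7) /9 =-483339715.59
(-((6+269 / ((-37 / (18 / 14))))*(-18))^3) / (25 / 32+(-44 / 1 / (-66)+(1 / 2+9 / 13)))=-4743396109939968 / 57247260805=-82858.04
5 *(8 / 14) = 20 / 7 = 2.86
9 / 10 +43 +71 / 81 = 36269 / 810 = 44.78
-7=-7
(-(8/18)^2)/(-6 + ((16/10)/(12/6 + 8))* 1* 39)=-200/243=-0.82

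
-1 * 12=-12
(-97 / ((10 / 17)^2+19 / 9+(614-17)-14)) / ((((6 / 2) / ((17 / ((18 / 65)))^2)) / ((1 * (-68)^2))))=-19784358430850 / 20557449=-962393.65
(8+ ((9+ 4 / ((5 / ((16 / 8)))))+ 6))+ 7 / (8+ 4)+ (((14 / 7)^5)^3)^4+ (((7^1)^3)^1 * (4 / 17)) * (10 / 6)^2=3527939804096952509621 / 3060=1152921504606847225.37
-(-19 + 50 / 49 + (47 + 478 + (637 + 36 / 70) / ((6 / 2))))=-528851 / 735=-719.53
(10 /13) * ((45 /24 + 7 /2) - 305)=-11985 /52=-230.48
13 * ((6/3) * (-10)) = -260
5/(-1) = -5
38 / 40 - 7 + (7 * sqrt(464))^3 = -121 / 20 + 636608 * sqrt(29) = 3428232.95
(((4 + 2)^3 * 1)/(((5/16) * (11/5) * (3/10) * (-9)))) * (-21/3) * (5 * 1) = 44800/11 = 4072.73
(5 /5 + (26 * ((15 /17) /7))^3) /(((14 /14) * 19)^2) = 61004159 /608342399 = 0.10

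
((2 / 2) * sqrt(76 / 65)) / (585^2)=2 * sqrt(1235) / 22244625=0.00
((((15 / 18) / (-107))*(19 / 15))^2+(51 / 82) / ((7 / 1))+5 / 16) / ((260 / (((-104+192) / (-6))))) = -3761022089 / 166080659472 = -0.02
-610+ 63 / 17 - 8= -10443 / 17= -614.29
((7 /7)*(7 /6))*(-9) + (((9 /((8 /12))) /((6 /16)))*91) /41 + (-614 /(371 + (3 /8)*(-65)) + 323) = 390.63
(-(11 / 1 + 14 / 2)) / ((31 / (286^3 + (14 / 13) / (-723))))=-1319261836380 / 97123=-13583413.16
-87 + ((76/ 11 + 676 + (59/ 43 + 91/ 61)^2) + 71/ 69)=605.14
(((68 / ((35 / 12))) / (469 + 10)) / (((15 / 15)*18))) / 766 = 68 / 19262985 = 0.00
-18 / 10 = -9 / 5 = -1.80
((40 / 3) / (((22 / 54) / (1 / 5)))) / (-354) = -12 / 649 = -0.02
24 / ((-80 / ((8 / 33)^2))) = -32 / 1815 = -0.02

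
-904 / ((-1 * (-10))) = -452 / 5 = -90.40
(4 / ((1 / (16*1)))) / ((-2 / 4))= -128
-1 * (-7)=7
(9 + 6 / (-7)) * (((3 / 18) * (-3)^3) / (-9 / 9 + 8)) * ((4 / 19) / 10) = -27 / 245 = -0.11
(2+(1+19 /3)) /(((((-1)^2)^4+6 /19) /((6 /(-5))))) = -1064 /125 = -8.51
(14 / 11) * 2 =28 / 11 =2.55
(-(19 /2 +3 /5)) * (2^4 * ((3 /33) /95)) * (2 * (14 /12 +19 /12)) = -404 /475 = -0.85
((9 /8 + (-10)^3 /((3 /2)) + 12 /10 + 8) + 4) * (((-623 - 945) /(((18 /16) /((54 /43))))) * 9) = 2209402944 /215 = 10276292.76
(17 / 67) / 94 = 17 / 6298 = 0.00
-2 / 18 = -1 / 9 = -0.11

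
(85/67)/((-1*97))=-85/6499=-0.01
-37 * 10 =-370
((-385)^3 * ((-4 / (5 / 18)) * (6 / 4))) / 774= 68479950 / 43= 1592556.98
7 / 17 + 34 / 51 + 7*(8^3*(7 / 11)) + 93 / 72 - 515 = 7935221 / 4488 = 1768.10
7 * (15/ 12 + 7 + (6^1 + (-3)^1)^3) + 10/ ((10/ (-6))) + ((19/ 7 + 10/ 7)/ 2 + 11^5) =161293.82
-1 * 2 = -2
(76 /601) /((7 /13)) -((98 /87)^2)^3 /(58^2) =359371794703912460 /1534207224649329783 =0.23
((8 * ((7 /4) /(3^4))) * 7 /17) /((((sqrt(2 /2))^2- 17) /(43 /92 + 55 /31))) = -104419 /10472544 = -0.01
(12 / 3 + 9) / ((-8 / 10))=-16.25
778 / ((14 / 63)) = 3501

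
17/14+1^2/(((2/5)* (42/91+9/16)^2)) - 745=-470913157/635166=-741.40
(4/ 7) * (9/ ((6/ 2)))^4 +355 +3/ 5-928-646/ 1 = -41024/ 35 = -1172.11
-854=-854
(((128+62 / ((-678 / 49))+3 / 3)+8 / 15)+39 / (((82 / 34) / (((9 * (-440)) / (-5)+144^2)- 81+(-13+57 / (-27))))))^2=580497984463337556841 / 4829555025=120196991536.16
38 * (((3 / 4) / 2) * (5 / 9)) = 95 / 12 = 7.92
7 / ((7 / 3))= 3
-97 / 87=-1.11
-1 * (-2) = 2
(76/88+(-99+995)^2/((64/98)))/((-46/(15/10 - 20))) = 1000660671/2024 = 494397.56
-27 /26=-1.04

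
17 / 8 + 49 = 51.12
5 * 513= 2565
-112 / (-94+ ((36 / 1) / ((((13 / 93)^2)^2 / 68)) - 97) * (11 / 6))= -19192992 / 2014307869537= -0.00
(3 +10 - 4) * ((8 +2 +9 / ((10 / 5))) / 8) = 261 / 16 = 16.31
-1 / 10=-0.10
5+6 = 11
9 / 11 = 0.82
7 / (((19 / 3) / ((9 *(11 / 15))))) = 693 / 95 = 7.29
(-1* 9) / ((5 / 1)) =-9 / 5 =-1.80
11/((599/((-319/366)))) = -3509/219234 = -0.02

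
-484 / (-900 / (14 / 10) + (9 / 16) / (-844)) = 0.75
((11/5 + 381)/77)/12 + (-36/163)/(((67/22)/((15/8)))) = 3515984/12613755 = 0.28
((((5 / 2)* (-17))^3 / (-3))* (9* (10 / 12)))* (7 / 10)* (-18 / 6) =-12896625 / 32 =-403019.53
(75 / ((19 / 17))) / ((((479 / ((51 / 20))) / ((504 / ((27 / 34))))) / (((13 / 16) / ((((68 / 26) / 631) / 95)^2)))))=96775429938.85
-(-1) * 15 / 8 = 15 / 8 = 1.88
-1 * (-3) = 3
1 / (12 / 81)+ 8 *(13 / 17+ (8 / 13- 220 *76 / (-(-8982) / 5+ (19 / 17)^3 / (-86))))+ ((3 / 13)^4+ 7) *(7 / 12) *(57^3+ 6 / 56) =5575447098743340779665 / 7370495127214388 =756454.89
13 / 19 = 0.68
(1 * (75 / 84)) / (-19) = -25 / 532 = -0.05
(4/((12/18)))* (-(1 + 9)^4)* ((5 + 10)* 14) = -12600000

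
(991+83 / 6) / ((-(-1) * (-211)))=-6029 / 1266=-4.76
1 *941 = 941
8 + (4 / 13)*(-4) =88 / 13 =6.77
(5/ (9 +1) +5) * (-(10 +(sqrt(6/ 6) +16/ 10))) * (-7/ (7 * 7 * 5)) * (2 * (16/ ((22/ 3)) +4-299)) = -28989/ 25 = -1159.56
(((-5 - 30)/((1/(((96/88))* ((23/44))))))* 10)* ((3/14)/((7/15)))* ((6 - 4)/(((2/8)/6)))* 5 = -18630000/847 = -21995.28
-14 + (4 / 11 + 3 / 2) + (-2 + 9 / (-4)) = -721 / 44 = -16.39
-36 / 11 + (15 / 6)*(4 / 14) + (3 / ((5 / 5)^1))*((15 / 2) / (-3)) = -1549 / 154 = -10.06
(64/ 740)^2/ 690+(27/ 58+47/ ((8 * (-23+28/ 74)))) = 157305529559/ 764283951000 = 0.21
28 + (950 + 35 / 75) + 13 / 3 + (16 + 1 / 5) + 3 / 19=18984 / 19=999.16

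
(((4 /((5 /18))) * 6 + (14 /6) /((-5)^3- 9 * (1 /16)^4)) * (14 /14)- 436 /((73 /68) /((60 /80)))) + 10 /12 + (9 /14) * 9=-1898126027923 /8970249855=-211.60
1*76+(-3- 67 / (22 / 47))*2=-2379 / 11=-216.27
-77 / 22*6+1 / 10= -20.90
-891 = -891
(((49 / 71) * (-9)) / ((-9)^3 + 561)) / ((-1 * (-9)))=7 / 1704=0.00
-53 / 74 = -0.72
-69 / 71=-0.97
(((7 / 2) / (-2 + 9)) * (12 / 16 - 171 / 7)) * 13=-8619 / 56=-153.91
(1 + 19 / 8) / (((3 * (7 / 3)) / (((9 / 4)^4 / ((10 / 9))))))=11.12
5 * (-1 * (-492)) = 2460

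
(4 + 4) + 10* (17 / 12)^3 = 36.43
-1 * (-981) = 981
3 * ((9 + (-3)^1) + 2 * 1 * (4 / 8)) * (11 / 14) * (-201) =-6633 / 2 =-3316.50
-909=-909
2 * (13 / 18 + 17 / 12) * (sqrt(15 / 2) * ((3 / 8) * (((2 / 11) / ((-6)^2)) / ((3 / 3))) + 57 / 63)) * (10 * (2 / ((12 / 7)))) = 39095 * sqrt(30) / 1728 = 123.92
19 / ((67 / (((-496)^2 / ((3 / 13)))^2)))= 194342153814016 / 603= 322292129044.80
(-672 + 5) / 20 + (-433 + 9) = -9147 / 20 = -457.35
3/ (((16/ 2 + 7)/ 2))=2/ 5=0.40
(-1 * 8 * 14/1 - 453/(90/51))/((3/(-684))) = 420318/5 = 84063.60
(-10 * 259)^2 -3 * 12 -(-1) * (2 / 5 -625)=33537197 / 5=6707439.40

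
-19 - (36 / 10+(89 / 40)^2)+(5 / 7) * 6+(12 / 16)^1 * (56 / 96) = -22.83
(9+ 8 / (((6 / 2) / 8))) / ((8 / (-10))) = -455 / 12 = -37.92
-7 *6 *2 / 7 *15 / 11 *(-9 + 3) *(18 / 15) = 1296 / 11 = 117.82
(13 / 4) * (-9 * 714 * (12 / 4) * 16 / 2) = -501228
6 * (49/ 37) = 294/ 37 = 7.95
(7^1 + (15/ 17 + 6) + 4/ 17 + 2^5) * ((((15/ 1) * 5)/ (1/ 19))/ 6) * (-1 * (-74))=13778800/ 17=810517.65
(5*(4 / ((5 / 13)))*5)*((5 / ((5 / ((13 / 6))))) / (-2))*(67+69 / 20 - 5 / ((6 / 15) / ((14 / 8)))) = -328367 / 24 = -13681.96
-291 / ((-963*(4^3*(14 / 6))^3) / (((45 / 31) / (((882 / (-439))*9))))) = -212915 / 29228436815872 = -0.00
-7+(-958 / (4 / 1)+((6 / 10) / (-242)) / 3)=-149133 / 605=-246.50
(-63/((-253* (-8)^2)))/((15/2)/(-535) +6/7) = 15729/3408416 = 0.00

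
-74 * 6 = -444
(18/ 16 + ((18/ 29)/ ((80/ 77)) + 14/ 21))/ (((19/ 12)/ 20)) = 30.18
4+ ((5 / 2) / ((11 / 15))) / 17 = 1571 / 374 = 4.20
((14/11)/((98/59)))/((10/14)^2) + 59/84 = 50917/23100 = 2.20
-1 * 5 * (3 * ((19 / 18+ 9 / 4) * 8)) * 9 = -3570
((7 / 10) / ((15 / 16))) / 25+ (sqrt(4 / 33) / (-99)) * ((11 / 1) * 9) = -0.32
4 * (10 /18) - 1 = 1.22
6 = 6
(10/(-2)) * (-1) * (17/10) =17/2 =8.50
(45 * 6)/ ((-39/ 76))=-6840/ 13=-526.15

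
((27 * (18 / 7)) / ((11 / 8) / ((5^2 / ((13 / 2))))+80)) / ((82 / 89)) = 8650800 / 9225041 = 0.94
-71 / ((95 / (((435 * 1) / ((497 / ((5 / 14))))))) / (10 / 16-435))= 1511625 / 14896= 101.48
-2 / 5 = -0.40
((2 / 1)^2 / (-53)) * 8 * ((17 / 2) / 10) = -136 / 265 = -0.51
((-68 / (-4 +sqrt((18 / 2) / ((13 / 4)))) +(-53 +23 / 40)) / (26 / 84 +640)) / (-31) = 1151031 / 716967380 - 4284 * sqrt(13) / 35848369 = 0.00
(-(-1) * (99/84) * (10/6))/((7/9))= 495/196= 2.53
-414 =-414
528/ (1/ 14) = 7392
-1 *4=-4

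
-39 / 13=-3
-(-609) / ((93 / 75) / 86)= 1309350 / 31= 42237.10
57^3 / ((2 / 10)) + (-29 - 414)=925522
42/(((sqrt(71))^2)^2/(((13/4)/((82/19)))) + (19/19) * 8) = 1729/275904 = 0.01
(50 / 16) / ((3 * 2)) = 25 / 48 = 0.52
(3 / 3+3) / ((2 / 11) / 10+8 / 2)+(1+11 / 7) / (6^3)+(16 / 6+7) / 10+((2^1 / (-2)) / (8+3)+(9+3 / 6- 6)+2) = 2512777 / 340340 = 7.38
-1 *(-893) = 893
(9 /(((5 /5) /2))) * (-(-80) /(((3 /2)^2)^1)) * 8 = 5120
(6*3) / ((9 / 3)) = 6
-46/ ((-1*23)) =2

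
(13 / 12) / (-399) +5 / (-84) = -149 / 2394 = -0.06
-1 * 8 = -8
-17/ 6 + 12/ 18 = -13/ 6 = -2.17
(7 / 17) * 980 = 6860 / 17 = 403.53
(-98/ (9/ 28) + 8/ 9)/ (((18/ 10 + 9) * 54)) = -380/ 729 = -0.52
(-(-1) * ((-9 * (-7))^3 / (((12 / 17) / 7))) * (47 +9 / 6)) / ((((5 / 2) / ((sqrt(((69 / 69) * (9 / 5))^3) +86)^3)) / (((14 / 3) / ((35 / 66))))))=792716405009889591 * sqrt(5) / 78125 +843418836835966314 / 3125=292582895224070.73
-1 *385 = -385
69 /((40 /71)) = 4899 /40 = 122.48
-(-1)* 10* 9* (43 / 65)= 774 / 13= 59.54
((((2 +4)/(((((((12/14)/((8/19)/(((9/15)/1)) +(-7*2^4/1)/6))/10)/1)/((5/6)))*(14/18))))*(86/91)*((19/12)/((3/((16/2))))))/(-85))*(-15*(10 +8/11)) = -519577600/51051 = -10177.62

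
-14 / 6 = -7 / 3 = -2.33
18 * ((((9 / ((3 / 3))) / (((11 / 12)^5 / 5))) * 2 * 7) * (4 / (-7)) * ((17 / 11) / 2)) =-13705666560 / 1771561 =-7736.49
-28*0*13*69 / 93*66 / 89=0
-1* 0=0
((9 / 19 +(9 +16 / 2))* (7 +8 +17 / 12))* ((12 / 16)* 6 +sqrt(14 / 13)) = 16351* sqrt(182) / 741 +49053 / 38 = 1588.56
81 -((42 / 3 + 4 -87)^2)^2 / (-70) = 22672791 / 70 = 323897.01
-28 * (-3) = 84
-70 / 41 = -1.71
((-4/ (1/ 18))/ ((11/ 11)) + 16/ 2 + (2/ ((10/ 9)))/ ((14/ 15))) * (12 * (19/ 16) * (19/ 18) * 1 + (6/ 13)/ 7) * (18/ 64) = -86017965/ 326144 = -263.74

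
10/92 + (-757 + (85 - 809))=-68121/46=-1480.89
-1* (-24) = 24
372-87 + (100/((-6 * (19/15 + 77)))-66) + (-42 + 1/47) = 4877965/27589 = 176.81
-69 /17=-4.06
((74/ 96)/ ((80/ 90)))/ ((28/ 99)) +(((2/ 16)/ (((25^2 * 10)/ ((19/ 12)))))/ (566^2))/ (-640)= 2640294062999867/ 861116928000000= 3.07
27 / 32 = 0.84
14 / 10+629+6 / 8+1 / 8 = 25251 / 40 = 631.28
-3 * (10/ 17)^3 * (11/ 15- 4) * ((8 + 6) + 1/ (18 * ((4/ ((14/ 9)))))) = 11130350/ 397953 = 27.97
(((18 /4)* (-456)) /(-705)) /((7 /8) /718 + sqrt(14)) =-3928896 /15506960275 + 22567578624* sqrt(14) /108548721925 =0.78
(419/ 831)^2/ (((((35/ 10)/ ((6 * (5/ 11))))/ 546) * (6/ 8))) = 365166880/ 2532057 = 144.22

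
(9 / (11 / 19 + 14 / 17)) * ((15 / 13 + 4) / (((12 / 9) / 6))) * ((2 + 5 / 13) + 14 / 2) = 35642727 / 25519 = 1396.71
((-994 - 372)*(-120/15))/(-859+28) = -10928/831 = -13.15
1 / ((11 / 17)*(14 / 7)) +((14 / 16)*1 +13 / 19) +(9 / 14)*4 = 57389 / 11704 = 4.90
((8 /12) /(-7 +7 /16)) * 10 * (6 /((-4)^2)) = -8 /21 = -0.38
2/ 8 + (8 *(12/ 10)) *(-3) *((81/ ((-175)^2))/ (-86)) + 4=111957703/ 26337500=4.25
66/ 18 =11/ 3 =3.67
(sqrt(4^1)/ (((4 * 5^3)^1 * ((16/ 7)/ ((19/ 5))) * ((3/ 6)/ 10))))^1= 133/ 1000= 0.13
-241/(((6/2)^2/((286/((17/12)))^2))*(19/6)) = -1892432256/5491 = -344642.55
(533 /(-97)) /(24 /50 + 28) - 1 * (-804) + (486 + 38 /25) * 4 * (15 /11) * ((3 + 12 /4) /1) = 5787220319 /345320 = 16759.01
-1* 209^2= -43681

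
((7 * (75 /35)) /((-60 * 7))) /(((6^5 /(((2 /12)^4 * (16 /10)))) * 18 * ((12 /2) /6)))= -1 /3174474240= -0.00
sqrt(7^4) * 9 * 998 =440118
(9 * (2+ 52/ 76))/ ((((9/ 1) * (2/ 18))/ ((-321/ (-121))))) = 147339/ 2299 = 64.09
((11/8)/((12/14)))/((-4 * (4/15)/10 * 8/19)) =-36575/1024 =-35.72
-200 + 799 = 599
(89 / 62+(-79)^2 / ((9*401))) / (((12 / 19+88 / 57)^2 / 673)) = 172045466279 / 382278112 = 450.05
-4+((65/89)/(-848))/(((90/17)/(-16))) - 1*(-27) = 1953059/84906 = 23.00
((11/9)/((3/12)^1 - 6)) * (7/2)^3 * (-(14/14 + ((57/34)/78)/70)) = 11121187/1219920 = 9.12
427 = 427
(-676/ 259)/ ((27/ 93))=-20956/ 2331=-8.99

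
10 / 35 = 2 / 7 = 0.29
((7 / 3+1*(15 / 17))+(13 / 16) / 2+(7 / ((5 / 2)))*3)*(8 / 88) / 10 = 98099 / 897600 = 0.11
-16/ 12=-4/ 3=-1.33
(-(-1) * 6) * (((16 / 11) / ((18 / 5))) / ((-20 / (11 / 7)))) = -0.19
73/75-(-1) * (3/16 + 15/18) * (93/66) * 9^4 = 249179671/26400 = 9438.62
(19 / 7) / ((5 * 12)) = 19 / 420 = 0.05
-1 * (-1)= 1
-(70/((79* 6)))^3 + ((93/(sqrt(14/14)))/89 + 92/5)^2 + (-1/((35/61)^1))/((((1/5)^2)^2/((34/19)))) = -550849687099242584/350603866278225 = -1571.15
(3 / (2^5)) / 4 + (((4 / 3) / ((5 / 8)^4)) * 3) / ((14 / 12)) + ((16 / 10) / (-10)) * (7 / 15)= 37662671 / 1680000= 22.42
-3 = -3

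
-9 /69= -3 /23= -0.13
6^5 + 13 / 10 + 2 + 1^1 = 77803 / 10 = 7780.30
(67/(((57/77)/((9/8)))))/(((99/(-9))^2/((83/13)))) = 116781/21736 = 5.37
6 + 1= 7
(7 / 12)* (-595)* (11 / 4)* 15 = -229075 / 16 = -14317.19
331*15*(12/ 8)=14895/ 2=7447.50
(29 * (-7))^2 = 41209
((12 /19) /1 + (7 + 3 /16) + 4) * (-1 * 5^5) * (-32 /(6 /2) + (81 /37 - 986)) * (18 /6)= 1239439034375 /11248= 110191948.29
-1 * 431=-431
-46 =-46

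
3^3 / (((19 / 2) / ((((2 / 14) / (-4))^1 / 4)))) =-27 / 1064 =-0.03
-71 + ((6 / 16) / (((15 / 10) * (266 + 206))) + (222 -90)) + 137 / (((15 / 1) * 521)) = 900304391 / 14754720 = 61.02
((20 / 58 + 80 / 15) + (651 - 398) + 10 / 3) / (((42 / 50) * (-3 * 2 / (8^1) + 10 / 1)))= 2279500 / 67599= 33.72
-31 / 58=-0.53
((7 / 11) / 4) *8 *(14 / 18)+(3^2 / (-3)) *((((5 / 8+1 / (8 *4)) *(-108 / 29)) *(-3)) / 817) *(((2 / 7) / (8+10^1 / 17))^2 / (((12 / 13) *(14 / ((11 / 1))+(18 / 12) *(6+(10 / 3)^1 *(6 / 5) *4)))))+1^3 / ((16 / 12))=1.74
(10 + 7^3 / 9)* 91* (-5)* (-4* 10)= 875622.22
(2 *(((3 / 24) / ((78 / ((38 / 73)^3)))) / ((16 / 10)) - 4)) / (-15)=970952137 / 1820599560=0.53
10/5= 2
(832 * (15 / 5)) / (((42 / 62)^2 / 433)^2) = 144060823935808 / 64827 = 2222234931.99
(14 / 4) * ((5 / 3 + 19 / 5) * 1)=287 / 15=19.13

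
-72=-72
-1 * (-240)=240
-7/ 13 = -0.54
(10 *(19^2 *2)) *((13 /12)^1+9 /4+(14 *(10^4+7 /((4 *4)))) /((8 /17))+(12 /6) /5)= 103107404519 /48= 2148070927.48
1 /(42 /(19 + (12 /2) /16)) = 155 /336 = 0.46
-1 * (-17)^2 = -289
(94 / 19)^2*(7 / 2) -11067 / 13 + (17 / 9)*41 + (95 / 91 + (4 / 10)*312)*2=-436.51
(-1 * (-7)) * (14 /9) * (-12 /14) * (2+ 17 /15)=-1316 /45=-29.24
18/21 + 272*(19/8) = 4528/7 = 646.86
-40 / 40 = -1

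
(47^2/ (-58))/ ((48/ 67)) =-148003/ 2784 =-53.16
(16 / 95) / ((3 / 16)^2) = 4096 / 855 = 4.79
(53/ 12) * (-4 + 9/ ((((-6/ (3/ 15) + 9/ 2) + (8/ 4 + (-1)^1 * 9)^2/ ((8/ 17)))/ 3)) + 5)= 44785/ 7548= 5.93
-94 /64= -47 /32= -1.47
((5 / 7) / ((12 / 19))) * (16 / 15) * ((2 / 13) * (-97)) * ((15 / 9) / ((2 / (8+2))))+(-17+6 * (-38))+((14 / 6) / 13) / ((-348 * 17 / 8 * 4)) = -956977237 / 2422602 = -395.02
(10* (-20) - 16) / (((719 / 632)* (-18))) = 7584 / 719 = 10.55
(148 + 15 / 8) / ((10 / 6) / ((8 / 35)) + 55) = 3597 / 1495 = 2.41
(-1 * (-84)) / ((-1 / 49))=-4116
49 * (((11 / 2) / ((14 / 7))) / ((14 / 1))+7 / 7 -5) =-186.38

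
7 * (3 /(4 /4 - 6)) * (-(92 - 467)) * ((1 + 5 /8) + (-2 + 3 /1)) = -33075 /8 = -4134.38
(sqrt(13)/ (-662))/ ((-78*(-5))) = -sqrt(13)/ 258180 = -0.00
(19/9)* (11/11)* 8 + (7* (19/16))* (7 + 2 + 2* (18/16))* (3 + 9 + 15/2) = 2120191/1152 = 1840.44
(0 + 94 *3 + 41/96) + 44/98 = 1330649/4704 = 282.88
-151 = -151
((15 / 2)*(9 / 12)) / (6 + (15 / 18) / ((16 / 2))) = 270 / 293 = 0.92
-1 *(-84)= 84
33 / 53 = 0.62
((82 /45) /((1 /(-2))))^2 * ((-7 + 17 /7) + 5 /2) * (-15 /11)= 389992 /10395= 37.52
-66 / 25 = -2.64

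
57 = 57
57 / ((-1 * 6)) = -19 / 2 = -9.50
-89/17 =-5.24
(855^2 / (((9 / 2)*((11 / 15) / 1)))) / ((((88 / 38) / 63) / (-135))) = -196883308125 / 242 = -813567388.95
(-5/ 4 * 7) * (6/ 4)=-105/ 8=-13.12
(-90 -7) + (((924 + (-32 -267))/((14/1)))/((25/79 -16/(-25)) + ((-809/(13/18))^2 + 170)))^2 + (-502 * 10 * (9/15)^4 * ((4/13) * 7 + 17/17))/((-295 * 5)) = -7880185437774609833683759249618641/82421041711018307263449270287500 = -95.61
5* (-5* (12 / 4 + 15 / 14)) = -1425 / 14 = -101.79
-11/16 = -0.69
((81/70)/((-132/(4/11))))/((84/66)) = -27/10780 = -0.00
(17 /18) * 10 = 85 /9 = 9.44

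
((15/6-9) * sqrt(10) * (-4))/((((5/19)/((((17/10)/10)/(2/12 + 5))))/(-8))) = -82.24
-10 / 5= -2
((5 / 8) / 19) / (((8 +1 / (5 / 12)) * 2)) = 25 / 15808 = 0.00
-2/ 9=-0.22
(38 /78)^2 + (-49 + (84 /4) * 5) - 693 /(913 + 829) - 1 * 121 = -13280617 /203814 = -65.16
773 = 773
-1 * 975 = -975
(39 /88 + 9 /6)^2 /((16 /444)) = 3245751 /30976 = 104.78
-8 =-8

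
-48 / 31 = -1.55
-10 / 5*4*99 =-792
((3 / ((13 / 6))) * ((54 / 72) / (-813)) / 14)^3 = -729 / 959869127473984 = -0.00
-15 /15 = -1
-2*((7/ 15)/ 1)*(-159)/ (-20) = -371/ 50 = -7.42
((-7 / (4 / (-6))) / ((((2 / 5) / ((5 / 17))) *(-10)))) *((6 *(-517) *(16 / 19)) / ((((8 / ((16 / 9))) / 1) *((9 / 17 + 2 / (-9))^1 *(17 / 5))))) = 138600 / 323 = 429.10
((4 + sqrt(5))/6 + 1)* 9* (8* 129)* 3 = 4644* sqrt(5) + 46440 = 56824.30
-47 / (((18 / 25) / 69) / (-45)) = 405375 / 2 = 202687.50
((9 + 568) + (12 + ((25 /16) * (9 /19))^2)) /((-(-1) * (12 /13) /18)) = 11496.18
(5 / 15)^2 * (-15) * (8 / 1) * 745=-9933.33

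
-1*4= -4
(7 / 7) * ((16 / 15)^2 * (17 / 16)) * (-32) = -8704 / 225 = -38.68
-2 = -2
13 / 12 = 1.08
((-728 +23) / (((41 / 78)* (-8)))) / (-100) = -1.68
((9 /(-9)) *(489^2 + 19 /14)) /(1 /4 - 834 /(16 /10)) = 3347713 /7294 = 458.97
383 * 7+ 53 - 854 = 1880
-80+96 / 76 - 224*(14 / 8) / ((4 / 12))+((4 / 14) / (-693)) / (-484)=-27986777261 / 22304898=-1254.74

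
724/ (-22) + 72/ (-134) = -24650/ 737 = -33.45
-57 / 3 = -19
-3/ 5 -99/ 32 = -3.69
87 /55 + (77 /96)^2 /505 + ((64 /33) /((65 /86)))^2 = 3886452842029 /475856409600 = 8.17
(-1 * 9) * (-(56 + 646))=6318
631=631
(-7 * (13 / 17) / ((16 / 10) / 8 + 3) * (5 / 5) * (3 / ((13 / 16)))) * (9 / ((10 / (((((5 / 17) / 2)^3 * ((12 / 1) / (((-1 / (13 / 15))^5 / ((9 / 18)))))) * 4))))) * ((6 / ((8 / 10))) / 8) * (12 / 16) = 7797153 / 53453440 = 0.15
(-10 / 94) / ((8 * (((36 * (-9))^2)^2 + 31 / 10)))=-25 / 20717525888708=-0.00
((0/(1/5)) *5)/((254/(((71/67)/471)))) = 0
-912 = -912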